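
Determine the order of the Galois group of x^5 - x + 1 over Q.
The degree of the splitting field over Q equals the order of the Galois group, so first determine the group. The polynomial f is an irreducible quintic over Q, so G = Gal(f/Q) is a transitive subgroup of S_5: one of C_5 (5T1, order 5), D_5 (5T2, order 10), F_20 (5T3, order 20), A_5 (5T4, order 60) or S_5 (5T5, order 120). The discriminant of f is 2869, which is not a perfect square, so G is not contained in A_5. The transitive groups of degree 5 not contained in A_5 are: F_20 (5T3, order 20), S_5 (5T5, order 120). By Dedekind's theorem, for a prime p not dividing disc(f) the degrees of the irreducible factors of f mod p form the cycle type of an element of G. Factoring f modulo the first such prime p = 2, each new pattern first appears at: mod 2: f = (x^2 + x + 1)(x^3 + x^2 + 1), pattern 3+2. No other pattern occurs in this range, so the set of observed cycle types is {3+2}. Among the candidates above, the only group containing elements of all these cycle types is S_5 (5T5) — F_20 (5T3) lacks at least one of them. Hence G = S_5 (5T5), of order 120. The Galois group S_5 (5T5) has order 120, so the splitting field has degree 120 over Q.

120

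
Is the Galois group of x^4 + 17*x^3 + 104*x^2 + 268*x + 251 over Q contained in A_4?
The polynomial is irreducible of degree 4 over Q. Its discriminant is 120125, which is not a perfect square. A Galois group lies in the alternating group exactly when the discriminant is a square in Q, so the Galois group (C_4) is not contained in A_4.

No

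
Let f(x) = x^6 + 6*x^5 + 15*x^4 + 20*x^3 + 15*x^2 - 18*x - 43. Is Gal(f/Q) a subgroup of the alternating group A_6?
Yes

The polynomial is irreducible of degree 6 over Q. Its discriminant is 746496000000 = 864000^2, a perfect square. A Galois group lies in the alternating group exactly when the discriminant is a square in Q, so the Galois group (A_6) is contained in A_6.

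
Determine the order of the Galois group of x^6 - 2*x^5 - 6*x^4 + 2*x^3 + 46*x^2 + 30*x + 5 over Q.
The degree of the splitting field over Q equals the order of the Galois group, so first determine the group. The polynomial f is an irreducible sextic over Q, so G = Gal(f/Q) is one of the 16 transitive subgroups 6T1, ..., 6T16 of S_6. The discriminant of f is 90962560000 = 301600^2, a perfect square, so G is contained in A_6. The transitive groups of degree 6 contained in A_6 are: A_4 (6T4, order 12), S_4 (6T7, order 24), (C_3 x C_3) : C_4 (6T10, order 36), PSL(2,5) (6T12, order 60), A_6 (6T15, order 360). By Dedekind's theorem, for a prime p not dividing disc(f) the degrees of the irreducible factors of f mod p form the cycle type of an element of G. Factoring f modulo the 19 such primes p <= 83 (skipping 2, 5, 13, 29, which divide the discriminant), each new pattern first appears at: mod 3: f = (x^2 + x + 2)(x^4 + x^2 + x + 1), pattern 4+2; mod 11: f = (x^3 + 2x^2 + 3x + 10)(x^3 + 7x^2 + 10x + 6), pattern 3+3; mod 19: f = (x + 15)(x + 18)(x^2 + x + 12)(x^2 + 2x + 10), pattern 2+2+1+1; mod 61: f = (x + 14)(x + 24)(x + 31)(x^3 + 51x^2 + 24x + 20), pattern 3+1+1+1. No other pattern occurs in this range, so the set of observed cycle types is {4+2, 3+3, 2+2+1+1, 3+1+1+1}. The candidates containing elements of all these cycle types are (C_3 x C_3) : C_4 (6T10) of order 36, A_6 (6T15) of order 360; the others are excluded. The observed types are precisely the cycle types that occur in (C_3 x C_3) : C_4 (6T10) (apart from the identity). Each of the other remaining candidates has further cycle types, and by the Chebotarev density theorem the matching factorization patterns would occur for a proportion of primes equal to their share of the group: A_6 (6T15) additionally contains elements of type 5+1 (144 of its 360 elements, about 40% of primes). None of the 19 primes tested shows any such pattern (for each of these groups the chance of that is below 10^-4), which rules them out. Hence G = (C_3 x C_3) : C_4 (6T10), of order 36. The Galois group (C_3 x C_3) : C_4 (6T10) has order 36, so the splitting field has degree 36 over Q.

36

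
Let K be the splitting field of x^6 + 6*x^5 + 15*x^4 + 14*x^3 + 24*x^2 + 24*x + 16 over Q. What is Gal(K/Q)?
The polynomial f is an irreducible sextic over Q, so G = Gal(f/Q) is one of the 16 transitive subgroups 6T1, ..., 6T16 of S_6. The discriminant of f is -1160950579200, which is not a perfect square, so G is not contained in A_6. The transitive groups of degree 6 not contained in A_6 are: C_6 (6T1, order 6), S_3 (6T2, order 6), D_6 (6T3, order 12), C_3 x S_3 (6T5, order 18), A_4 x C_2 (6T6, order 24), S_4 (6T8, order 24), S_3 x S_3 (6T9, order 36), S_4 x C_2 (6T11, order 48), (S_3 x S_3) : C_2 (6T13, order 72), PGL(2,5) (6T14, order 120), S_6 (6T16, order 720). By Dedekind's theorem, for a prime p not dividing disc(f) the degrees of the irreducible factors of f mod p form the cycle type of an element of G. Factoring f modulo the 23 such primes p <= 101 (skipping 2, 3, 5, which divide the discriminant), each new pattern first appears at: mod 7: f = (x^3 + 3x^2 + 2x + 2)(x^3 + 3x^2 + 4x + 1), pattern 3+3; mod 11: f = (x^2 + 4x + 8)(x^2 + 6x + 7)(x^2 + 7x + 5), pattern 2+2+2; mod 61: f = (x + 7)(x + 13)(x + 15)(x + 19)(x + 36)(x + 38), pattern 1+1+1+1+1+1. No other pattern occurs in this range, so the set of observed cycle types is {3+3, 2+2+2, 1+1+1+1+1+1}. The candidates containing elements of all these cycle types are C_6 (6T1) of order 6, S_3 (6T2) of order 6, D_6 (6T3) of order 12, C_3 x S_3 (6T5) of order 18, A_4 x C_2 (6T6) of order 24, S_4 (6T8) of order 24, S_3 x S_3 (6T9) of order 36, S_4 x C_2 (6T11) of order 48, (S_3 x S_3) : C_2 (6T13) of order 72, PGL(2,5) (6T14) of order 120, S_6 (6T16) of order 720; the others are excluded. The observed types are precisely the cycle types that occur in S_3 (6T2). Each of the other remaining candidates has further cycle types, and by the Chebotarev density theorem the matching factorization patterns would occur for a proportion of primes equal to their share of the group: C_6 (6T1) additionally contains elements of type 6 (2 of its 6 elements, about 33% of primes); D_6 (6T3) additionally contains elements of type 6, 2+2+1+1 (5 of its 12 elements, about 42% of primes); C_3 x S_3 (6T5) additionally contains elements of type 6, 3+1+1+1 (10 of its 18 elements, about 56% of primes); A_4 x C_2 (6T6) additionally contains elements of type 6, 2+2+1+1, 2+1+1+1+1 (14 of its 24 elements, about 58% of primes); S_4 (6T8) additionally contains elements of type 4+1+1, 2+2+1+1 (9 of its 24 elements, about 38% of primes); S_3 x S_3 (6T9) additionally contains elements of type 6, 3+1+1+1, 2+2+1+1 (25 of its 36 elements, about 69% of primes); S_4 x C_2 (6T11) additionally contains elements of type 6, 4+2, 4+1+1, 2+2+1+1, 2+1+1+1+1 (32 of its 48 elements, about 67% of primes); (S_3 x S_3) : C_2 (6T13) additionally contains elements of type 6, 4+2, 3+2+1, 3+1+1+1, 2+2+1+1, 2+1+1+1+1 (61 of its 72 elements, about 85% of primes); PGL(2,5) (6T14) additionally contains elements of type 6, 5+1, 4+1+1, 2+2+1+1 (89 of its 120 elements, about 74% of primes); S_6 (6T16) additionally contains elements of type 6, 5+1, 4+2, 4+1+1, 3+2+1, 3+1+1+1, 2+2+1+1, 2+1+1+1+1 (664 of its 720 elements, about 92% of primes). None of the 23 primes tested shows any such pattern (for each of these groups the chance of that is below 10^-4), which rules them out. Hence G = S_3 (6T2), of order 6.

S_3 (order 6)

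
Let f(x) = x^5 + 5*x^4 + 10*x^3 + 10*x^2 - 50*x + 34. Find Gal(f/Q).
A_5 (order 60)

The polynomial f is an irreducible quintic over Q, so G = Gal(f/Q) is a transitive subgroup of S_5: one of C_5 (5T1, order 5), D_5 (5T2, order 10), F_20 (5T3, order 20), A_5 (5T4, order 60) or S_5 (5T5, order 120). The discriminant of f is 58564000000 = 242000^2, a perfect square, so G is contained in A_5. The transitive groups of degree 5 contained in A_5 are: C_5 (5T1, order 5), D_5 (5T2, order 10), A_5 (5T4, order 60). By Dedekind's theorem, for a prime p not dividing disc(f) the degrees of the irreducible factors of f mod p form the cycle type of an element of G. Factoring f modulo the 3 such primes p <= 13 (skipping 2, 5, 11, which divide the discriminant), each new pattern first appears at: mod 3: f = (x^5 + 2x^4 + x^3 + x^2 + x + 1), pattern 5; mod 13: f = (x + 7)(x + 9)(x^3 + 2x^2 + 6x + 9), pattern 3+1+1. No other pattern occurs in this range, so the set of observed cycle types is {5, 3+1+1}. Among the candidates above, the only group containing elements of all these cycle types is A_5 (5T4) — each of C_5 (5T1), D_5 (5T2) lacks at least one of them. Hence G = A_5 (5T4), of order 60.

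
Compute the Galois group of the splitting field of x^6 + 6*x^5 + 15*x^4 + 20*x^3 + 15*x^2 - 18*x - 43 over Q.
6T15: A_6

The polynomial f is an irreducible sextic over Q, so G = Gal(f/Q) is one of the 16 transitive subgroups 6T1, ..., 6T16 of S_6. The discriminant of f is 746496000000 = 864000^2, a perfect square, so G is contained in A_6. The transitive groups of degree 6 contained in A_6 are: A_4 (6T4, order 12), S_4 (6T7, order 24), (C_3 x C_3) : C_4 (6T10, order 36), PSL(2,5) (6T12, order 60), A_6 (6T15, order 360). By Dedekind's theorem, for a prime p not dividing disc(f) the degrees of the irreducible factors of f mod p form the cycle type of an element of G. Factoring f modulo the 6 such primes p <= 23 (skipping 2, 3, 5, which divide the discriminant), each new pattern first appears at: mod 7: f = (x + 5)(x^5 + x^4 + 3x^3 + 5x^2 + 4x + 4), pattern 5+1; mod 23: f = (x + 3)(x + 12)(x + 17)(x^3 + 20x^2 + 4x + 15), pattern 3+1+1+1. No other pattern occurs in this range, so the set of observed cycle types is {5+1, 3+1+1+1}. Among the candidates above, the only group containing elements of all these cycle types is A_6 (6T15) — each of A_4 (6T4), S_4 (6T7), (C_3 x C_3) : C_4 (6T10), PSL(2,5) (6T12) lacks at least one of them. Hence G = A_6 (6T15), of order 360.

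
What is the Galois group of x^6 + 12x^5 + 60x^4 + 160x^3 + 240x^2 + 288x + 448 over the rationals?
The polynomial f is an irreducible sextic over Q, so G = Gal(f/Q) is one of the 16 transitive subgroups 6T1, ..., 6T16 of S_6. The discriminant of f is -9727331052552192, which is not a perfect square, so G is not contained in A_6. The transitive groups of degree 6 not contained in A_6 are: C_6 (6T1, order 6), S_3 (6T2, order 6), D_6 (6T3, order 12), C_3 x S_3 (6T5, order 18), A_4 x C_2 (6T6, order 24), S_4 (6T8, order 24), S_3 x S_3 (6T9, order 36), S_4 x C_2 (6T11, order 48), (S_3 x S_3) : C_2 (6T13, order 72), PGL(2,5) (6T14, order 120), S_6 (6T16, order 720). By Dedekind's theorem, for a prime p not dividing disc(f) the degrees of the irreducible factors of f mod p form the cycle type of an element of G. Factoring f modulo the 27 such primes p <= 127 (skipping 2, 3, 17, 43, which divide the discriminant), each new pattern first appears at: mod 5: f = (x^6 + 2x^5 + 3x + 3), pattern 6; mod 7: f = (x)(x^2 + 3x + 5)(x^3 + 2x^2 + 3), pattern 3+2+1; mod 11: f = (x^2 + 8x + 9)(x^4 + 4x^3 + 8x^2 + 5x + 7), pattern 4+2; mod 13: f = (x + 9)(x + 12)(x^2 + 6x + 7)(x^2 + 11x + 3), pattern 2+2+1+1; mod 61: f = (x + 6)(x + 10)(x + 22)(x + 44)(x^2 + 52x + 56), pattern 2+1+1+1+1; mod 97: f = (x + 3)(x + 22)(x + 26)(x^3 + 58x^2 + 72x + 95), pattern 3+1+1+1; mod 113: f = (x^2 + 12x + 60)(x^2 + 19x + 96)(x^2 + 94x + 39), pattern 2+2+2; mod 127: f = (x^3 + 55x^2 + 124x + 53)(x^3 + 84x^2 + 15x + 42), pattern 3+3. No other pattern occurs in this range, so the set of observed cycle types is {6, 3+2+1, 4+2, 2+2+1+1, 2+1+1+1+1, 3+1+1+1, 2+2+2, 3+3}. The candidates containing elements of all these cycle types are (S_3 x S_3) : C_2 (6T13) of order 72, S_6 (6T16) of order 720; the others are excluded. The observed types are precisely the cycle types that occur in (S_3 x S_3) : C_2 (6T13) (apart from the identity). Each of the other remaining candidates has further cycle types, and by the Chebotarev density theorem the matching factorization patterns would occur for a proportion of primes equal to their share of the group: S_6 (6T16) additionally contains elements of type 5+1, 4+1+1 (234 of its 720 elements, about 32% of primes). None of the 27 primes tested shows any such pattern (for each of these groups the chance of that is below 10^-4), which rules them out. Hence G = (S_3 x S_3) : C_2 (6T13), of order 72.

(S_3 x S_3) : C_2 (order 72)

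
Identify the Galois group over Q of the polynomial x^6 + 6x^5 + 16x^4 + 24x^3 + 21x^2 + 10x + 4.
The polynomial f is an irreducible sextic over Q, so G = Gal(f/Q) is one of the 16 transitive subgroups 6T1, ..., 6T16 of S_6. The discriminant of f is -1722368, which is not a perfect square, so G is not contained in A_6. The transitive groups of degree 6 not contained in A_6 are: C_6 (6T1, order 6), S_3 (6T2, order 6), D_6 (6T3, order 12), C_3 x S_3 (6T5, order 18), A_4 x C_2 (6T6, order 24), S_4 (6T8, order 24), S_3 x S_3 (6T9, order 36), S_4 x C_2 (6T11, order 48), (S_3 x S_3) : C_2 (6T13, order 72), PGL(2,5) (6T14, order 120), S_6 (6T16, order 720). By Dedekind's theorem, for a prime p not dividing disc(f) the degrees of the irreducible factors of f mod p form the cycle type of an element of G. Factoring f modulo the 29 such primes p <= 127 (skipping 2, 29, which divide the discriminant), each new pattern first appears at: mod 3: f = (x^3 + x^2 + 2)(x^3 + 2x^2 + 2x + 2), pattern 3+3; mod 5: f = (x^6 + x^5 + x^4 + 4x^3 + x^2 + 4), pattern 6; mod 7: f = (x + 4)(x + 5)(x^4 + 4x^3 + 2x^2 + 3x + 3), pattern 4+1+1; mod 17: f = (x + 6)(x + 13)(x^2 + 14)(x^2 + 4x + 1), pattern 2+2+1+1; mod 23: f = (x^2 + 2x + 5)(x^2 + 12x + 2)(x^2 + 15x + 5), pattern 2+2+2; mod 67: f = (x^2 + 2x + 15)(x^4 + 4x^3 + 60x^2 + 45x + 36), pattern 4+2; mod 127: f = (x + 41)(x + 61)(x + 68)(x + 88)(x^2 + 2x + 122), pattern 2+1+1+1+1. No other pattern occurs in this range, so the set of observed cycle types is {3+3, 6, 4+1+1, 2+2+1+1, 2+2+2, 4+2, 2+1+1+1+1}. The candidates containing elements of all these cycle types are S_4 x C_2 (6T11) of order 48, S_6 (6T16) of order 720; the others are excluded. The observed types are precisely the cycle types that occur in S_4 x C_2 (6T11) (apart from the identity). Each of the other remaining candidates has further cycle types, and by the Chebotarev density theorem the matching factorization patterns would occur for a proportion of primes equal to their share of the group: S_6 (6T16) additionally contains elements of type 5+1, 3+2+1, 3+1+1+1 (304 of its 720 elements, about 42% of primes). None of the 29 primes tested shows any such pattern (for each of these groups the chance of that is below 10^-4), which rules them out. Hence G = S_4 x C_2 (6T11), of order 48.

6T11: S_4 x C_2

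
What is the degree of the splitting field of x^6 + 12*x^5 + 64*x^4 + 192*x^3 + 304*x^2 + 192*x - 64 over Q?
12

The degree of the splitting field over Q equals the order of the Galois group, so first determine the group. The polynomial f is an irreducible sextic over Q, so G = Gal(f/Q) is one of the 16 transitive subgroups 6T1, ..., 6T16 of S_6. The discriminant of f is 164995463643136 = 12845056^2, a perfect square, so G is contained in A_6. The transitive groups of degree 6 contained in A_6 are: A_4 (6T4, order 12), S_4 (6T7, order 24), (C_3 x C_3) : C_4 (6T10, order 36), PSL(2,5) (6T12, order 60), A_6 (6T15, order 360). By Dedekind's theorem, for a prime p not dividing disc(f) the degrees of the irreducible factors of f mod p form the cycle type of an element of G. Factoring f modulo the 33 such primes p <= 149 (skipping 2, 7, which divide the discriminant), each new pattern first appears at: mod 3: f = (x^3 + 2x + 1)(x^3 + 2x + 2), pattern 3+3; mod 13: f = (x + 1)(x + 3)(x^2 + 4x + 2)(x^2 + 4x + 11), pattern 2+2+1+1. No other pattern occurs in this range, so the set of observed cycle types is {3+3, 2+2+1+1}. The candidates containing elements of all these cycle types are A_4 (6T4) of order 12, S_4 (6T7) of order 24, (C_3 x C_3) : C_4 (6T10) of order 36, PSL(2,5) (6T12) of order 60, A_6 (6T15) of order 360; the others are excluded. The observed types are precisely the cycle types that occur in A_4 (6T4) (apart from the identity). Each of the other remaining candidates has further cycle types, and by the Chebotarev density theorem the matching factorization patterns would occur for a proportion of primes equal to their share of the group: S_4 (6T7) additionally contains elements of type 4+2 (6 of its 24 elements, about 25% of primes); (C_3 x C_3) : C_4 (6T10) additionally contains elements of type 4+2, 3+1+1+1 (22 of its 36 elements, about 61% of primes); PSL(2,5) (6T12) additionally contains elements of type 5+1 (24 of its 60 elements, about 40% of primes); A_6 (6T15) additionally contains elements of type 5+1, 4+2, 3+1+1+1 (274 of its 360 elements, about 76% of primes). None of the 33 primes tested shows any such pattern (for each of these groups the chance of that is below 10^-4), which rules them out. Hence G = A_4 (6T4), of order 12. The Galois group A_4 (6T4) has order 12, so the splitting field has degree 12 over Q.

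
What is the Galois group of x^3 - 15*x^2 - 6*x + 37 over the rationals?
C_3, A_3

The polynomial is an irreducible cubic over Q and its discriminant is 531441 = 729^2, a perfect square. For an irreducible cubic, a square discriminant forces the Galois group to be A_3, the cyclic group of order 3.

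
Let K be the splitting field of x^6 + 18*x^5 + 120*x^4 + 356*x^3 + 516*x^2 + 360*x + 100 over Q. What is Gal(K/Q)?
The polynomial f is an irreducible sextic over Q, so G = Gal(f/Q) is one of the 16 transitive subgroups 6T1, ..., 6T16 of S_6. The discriminant of f is -860859187200, which is not a perfect square, so G is not contained in A_6. The transitive groups of degree 6 not contained in A_6 are: C_6 (6T1, order 6), S_3 (6T2, order 6), D_6 (6T3, order 12), C_3 x S_3 (6T5, order 18), A_4 x C_2 (6T6, order 24), S_4 (6T8, order 24), S_3 x S_3 (6T9, order 36), S_4 x C_2 (6T11, order 48), (S_3 x S_3) : C_2 (6T13, order 72), PGL(2,5) (6T14, order 120), S_6 (6T16, order 720). By Dedekind's theorem, for a prime p not dividing disc(f) the degrees of the irreducible factors of f mod p form the cycle type of an element of G. Factoring f modulo the 23 such primes p <= 103 (skipping 2, 3, 5, 31, which divide the discriminant), each new pattern first appears at: mod 7: f = (x^3 + 3)(x^3 + 4x^2 + x + 3), pattern 3+3; mod 11: f = (x^2 + 1)(x^2 + 3x + 6)(x^2 + 4x + 2), pattern 2+2+2; mod 43: f = (x + 4)(x + 5)(x + 7)(x + 21)(x + 28)(x + 39), pattern 1+1+1+1+1+1. No other pattern occurs in this range, so the set of observed cycle types is {3+3, 2+2+2, 1+1+1+1+1+1}. The candidates containing elements of all these cycle types are C_6 (6T1) of order 6, S_3 (6T2) of order 6, D_6 (6T3) of order 12, C_3 x S_3 (6T5) of order 18, A_4 x C_2 (6T6) of order 24, S_4 (6T8) of order 24, S_3 x S_3 (6T9) of order 36, S_4 x C_2 (6T11) of order 48, (S_3 x S_3) : C_2 (6T13) of order 72, PGL(2,5) (6T14) of order 120, S_6 (6T16) of order 720; the others are excluded. The observed types are precisely the cycle types that occur in S_3 (6T2). Each of the other remaining candidates has further cycle types, and by the Chebotarev density theorem the matching factorization patterns would occur for a proportion of primes equal to their share of the group: C_6 (6T1) additionally contains elements of type 6 (2 of its 6 elements, about 33% of primes); D_6 (6T3) additionally contains elements of type 6, 2+2+1+1 (5 of its 12 elements, about 42% of primes); C_3 x S_3 (6T5) additionally contains elements of type 6, 3+1+1+1 (10 of its 18 elements, about 56% of primes); A_4 x C_2 (6T6) additionally contains elements of type 6, 2+2+1+1, 2+1+1+1+1 (14 of its 24 elements, about 58% of primes); S_4 (6T8) additionally contains elements of type 4+1+1, 2+2+1+1 (9 of its 24 elements, about 38% of primes); S_3 x S_3 (6T9) additionally contains elements of type 6, 3+1+1+1, 2+2+1+1 (25 of its 36 elements, about 69% of primes); S_4 x C_2 (6T11) additionally contains elements of type 6, 4+2, 4+1+1, 2+2+1+1, 2+1+1+1+1 (32 of its 48 elements, about 67% of primes); (S_3 x S_3) : C_2 (6T13) additionally contains elements of type 6, 4+2, 3+2+1, 3+1+1+1, 2+2+1+1, 2+1+1+1+1 (61 of its 72 elements, about 85% of primes); PGL(2,5) (6T14) additionally contains elements of type 6, 5+1, 4+1+1, 2+2+1+1 (89 of its 120 elements, about 74% of primes); S_6 (6T16) additionally contains elements of type 6, 5+1, 4+2, 4+1+1, 3+2+1, 3+1+1+1, 2+2+1+1, 2+1+1+1+1 (664 of its 720 elements, about 92% of primes). None of the 23 primes tested shows any such pattern (for each of these groups the chance of that is below 10^-4), which rules them out. Hence G = S_3 (6T2), of order 6.

S_3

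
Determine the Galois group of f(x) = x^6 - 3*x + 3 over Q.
The polynomial f is an irreducible sextic over Q, so G = Gal(f/Q) is one of the 16 transitive subgroups 6T1, ..., 6T16 of S_6. The discriminant of f is -9059283, which is not a perfect square, so G is not contained in A_6. The transitive groups of degree 6 not contained in A_6 are: C_6 (6T1, order 6), S_3 (6T2, order 6), D_6 (6T3, order 12), C_3 x S_3 (6T5, order 18), A_4 x C_2 (6T6, order 24), S_4 (6T8, order 24), S_3 x S_3 (6T9, order 36), S_4 x C_2 (6T11, order 48), (S_3 x S_3) : C_2 (6T13, order 72), PGL(2,5) (6T14, order 120), S_6 (6T16, order 720). By Dedekind's theorem, for a prime p not dividing disc(f) the degrees of the irreducible factors of f mod p form the cycle type of an element of G. Factoring f modulo the 28 such primes p <= 127 (skipping 3, 17, 43, which divide the discriminant), each new pattern first appears at: mod 2: f = (x^6 + x + 1), pattern 6; mod 7: f = (x + 1)(x^2 + 4x + 6)(x^3 + 2x^2 + x + 4), pattern 3+2+1; mod 11: f = (x^2 + 9x + 2)(x^4 + 2x^3 + 2x^2 + 7), pattern 4+2; mod 13: f = (x + 3)(x + 8)(x^2 + 3x + 6)(x^2 + 12x + 3), pattern 2+2+1+1; mod 61: f = (x + 40)(x + 51)(x + 57)(x + 59)(x^2 + 37x + 50), pattern 2+1+1+1+1; mod 97: f = (x + 48)(x + 85)(x + 87)(x^3 + 71x^2 + 60x + 63), pattern 3+1+1+1; mod 113: f = (x^2 + 49x + 72)(x^2 + 68x + 105)(x^2 + 109x + 10), pattern 2+2+2; mod 127: f = (x^3 + 39x^2 + 106x + 109)(x^3 + 88x^2 + 18x + 21), pattern 3+3. No other pattern occurs in this range, so the set of observed cycle types is {6, 3+2+1, 4+2, 2+2+1+1, 2+1+1+1+1, 3+1+1+1, 2+2+2, 3+3}. The candidates containing elements of all these cycle types are (S_3 x S_3) : C_2 (6T13) of order 72, S_6 (6T16) of order 720; the others are excluded. The observed types are precisely the cycle types that occur in (S_3 x S_3) : C_2 (6T13) (apart from the identity). Each of the other remaining candidates has further cycle types, and by the Chebotarev density theorem the matching factorization patterns would occur for a proportion of primes equal to their share of the group: S_6 (6T16) additionally contains elements of type 5+1, 4+1+1 (234 of its 720 elements, about 32% of primes). None of the 28 primes tested shows any such pattern (for each of these groups the chance of that is below 10^-4), which rules them out. Hence G = (S_3 x S_3) : C_2 (6T13), of order 72.

(S_3 x S_3) : C_2, the group 6T13 of order 72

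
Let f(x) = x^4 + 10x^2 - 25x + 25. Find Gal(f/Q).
C_4 (also written C4)

The polynomial is an irreducible quartic over Q and its discriminant is 9453125, which is not a perfect square, so the Galois group is not contained in A_4. The resolvent cubic y^3 - 10*y^2 - 100*y + 375 has exactly one rational root, so the Galois group is C_4 or D_4. The quartic becomes reducible over Q(sqrt(disc)), so the group is C_4.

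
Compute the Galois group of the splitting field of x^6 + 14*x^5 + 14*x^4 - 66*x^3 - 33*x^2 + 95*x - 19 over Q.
The polynomial f is an irreducible sextic over Q, so G = Gal(f/Q) is one of the 16 transitive subgroups 6T1, ..., 6T16 of S_6. The discriminant of f is 1770264843169 = 1330513^2, a perfect square, so G is contained in A_6. The transitive groups of degree 6 contained in A_6 are: A_4 (6T4, order 12), S_4 (6T7, order 24), (C_3 x C_3) : C_4 (6T10, order 36), PSL(2,5) (6T12, order 60), A_6 (6T15, order 360). By Dedekind's theorem, for a prime p not dividing disc(f) the degrees of the irreducible factors of f mod p form the cycle type of an element of G. Factoring f modulo the 21 such primes p <= 79 (skipping 19, which divides the discriminant), each new pattern first appears at: mod 2: f = (x + 1)(x^5 + x^4 + x^3 + x^2 + 1), pattern 5+1; mod 7: f = (x^3 + 2x^2 + 1)(x^3 + 5x^2 + 4x + 2), pattern 3+3; mod 61: f = (x + 5)(x + 50)(x^2 + 8x + 51)(x^2 + 12x + 42), pattern 2+2+1+1. No other pattern occurs in this range, so the set of observed cycle types is {5+1, 3+3, 2+2+1+1}. The candidates containing elements of all these cycle types are PSL(2,5) (6T12) of order 60, A_6 (6T15) of order 360; the others are excluded. The observed types are precisely the cycle types that occur in PSL(2,5) (6T12) (apart from the identity). Each of the other remaining candidates has further cycle types, and by the Chebotarev density theorem the matching factorization patterns would occur for a proportion of primes equal to their share of the group: A_6 (6T15) additionally contains elements of type 4+2, 3+1+1+1 (130 of its 360 elements, about 36% of primes). None of the 21 primes tested shows any such pattern (for each of these groups the chance of that is below 10^-4), which rules them out. Hence G = PSL(2,5) (6T12), of order 60.

PSL(2,5), A_5 acting on 6 points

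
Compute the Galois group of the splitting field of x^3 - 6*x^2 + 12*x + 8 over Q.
The polynomial is an irreducible cubic over Q and its discriminant is -6912, which is not a perfect square. For an irreducible cubic, a non-square discriminant gives Galois group S_3.

S_3 (order 6)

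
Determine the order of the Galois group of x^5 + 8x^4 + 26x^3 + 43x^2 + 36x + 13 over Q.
The degree of the splitting field over Q equals the order of the Galois group, so first determine the group. The polynomial f is an irreducible quintic over Q, so G = Gal(f/Q) is a transitive subgroup of S_5: one of C_5 (5T1, order 5), D_5 (5T2, order 10), F_20 (5T3, order 20), A_5 (5T4, order 60) or S_5 (5T5, order 120). The discriminant of f is 2209 = 47^2, a perfect square, so G is contained in A_5. The transitive groups of degree 5 contained in A_5 are: C_5 (5T1, order 5), D_5 (5T2, order 10), A_5 (5T4, order 60). By Dedekind's theorem, for a prime p not dividing disc(f) the degrees of the irreducible factors of f mod p form the cycle type of an element of G. Factoring f modulo the 23 such primes p <= 89 (skipping 47, which divides the discriminant), each new pattern first appears at: mod 2: f = (x^5 + x^2 + 1), pattern 5; mod 5: f = (x + 3)(x^2 + x + 1)(x^2 + 4x + 1), pattern 2+2+1; mod 83: f = (x + 4)(x + 14)(x + 17)(x + 25)(x + 31), pattern 1+1+1+1+1. No other pattern occurs in this range, so the set of observed cycle types is {5, 2+2+1, 1+1+1+1+1}. The candidates containing elements of all these cycle types are D_5 (5T2) of order 10, A_5 (5T4) of order 60; the others are excluded. The observed types are precisely the cycle types that occur in D_5 (5T2). Each of the other remaining candidates has further cycle types, and by the Chebotarev density theorem the matching factorization patterns would occur for a proportion of primes equal to their share of the group: A_5 (5T4) additionally contains elements of type 3+1+1 (20 of its 60 elements, about 33% of primes). None of the 23 primes tested shows any such pattern (for each of these groups the chance of that is below 10^-4), which rules them out. Hence G = D_5 (5T2), of order 10. The Galois group D_5 (5T2) has order 10, so the splitting field has degree 10 over Q.

10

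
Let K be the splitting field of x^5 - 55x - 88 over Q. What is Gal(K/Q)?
A_5 (also written A5)

The polynomial f is an irreducible quintic over Q, so G = Gal(f/Q) is a transitive subgroup of S_5: one of C_5 (5T1, order 5), D_5 (5T2, order 10), F_20 (5T3, order 20), A_5 (5T4, order 60) or S_5 (5T5, order 120). The discriminant of f is 58564000000 = 242000^2, a perfect square, so G is contained in A_5. The transitive groups of degree 5 contained in A_5 are: C_5 (5T1, order 5), D_5 (5T2, order 10), A_5 (5T4, order 60). By Dedekind's theorem, for a prime p not dividing disc(f) the degrees of the irreducible factors of f mod p form the cycle type of an element of G. Factoring f modulo the 3 such primes p <= 13 (skipping 2, 5, 11, which divide the discriminant), each new pattern first appears at: mod 3: f = (x^5 + 2x + 2), pattern 5; mod 13: f = (x + 5)(x + 7)(x^3 + x^2 + 5x + 9), pattern 3+1+1. No other pattern occurs in this range, so the set of observed cycle types is {5, 3+1+1}. Among the candidates above, the only group containing elements of all these cycle types is A_5 (5T4) — each of C_5 (5T1), D_5 (5T2) lacks at least one of them. Hence G = A_5 (5T4), of order 60.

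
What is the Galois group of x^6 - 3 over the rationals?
The polynomial f is an irreducible sextic over Q, so G = Gal(f/Q) is one of the 16 transitive subgroups 6T1, ..., 6T16 of S_6. The discriminant of f is 11337408, which is not a perfect square, so G is not contained in A_6. The transitive groups of degree 6 not contained in A_6 are: C_6 (6T1, order 6), S_3 (6T2, order 6), D_6 (6T3, order 12), C_3 x S_3 (6T5, order 18), A_4 x C_2 (6T6, order 24), S_4 (6T8, order 24), S_3 x S_3 (6T9, order 36), S_4 x C_2 (6T11, order 48), (S_3 x S_3) : C_2 (6T13, order 72), PGL(2,5) (6T14, order 120), S_6 (6T16, order 720). By Dedekind's theorem, for a prime p not dividing disc(f) the degrees of the irreducible factors of f mod p form the cycle type of an element of G. Factoring f modulo the 79 such primes p <= 419 (skipping 2, 3, which divide the discriminant), each new pattern first appears at: mod 5: f = (x^2 + 3)(x^2 + 2x + 3)(x^2 + 3x + 3), pattern 2+2+2; mod 7: f = (x^6 + 4), pattern 6; mod 11: f = (x + 3)(x + 8)(x^2 + 3x + 9)(x^2 + 8x + 9), pattern 2+2+1+1; mod 13: f = (x^3 + 4)(x^3 + 9), pattern 3+3; mod 61: f = (x + 2)(x + 26)(x + 28)(x + 33)(x + 35)(x + 59), pattern 1+1+1+1+1+1. No other pattern occurs in this range, so the set of observed cycle types is {2+2+2, 6, 2+2+1+1, 3+3, 1+1+1+1+1+1}. The candidates containing elements of all these cycle types are D_6 (6T3) of order 12, A_4 x C_2 (6T6) of order 24, S_3 x S_3 (6T9) of order 36, S_4 x C_2 (6T11) of order 48, (S_3 x S_3) : C_2 (6T13) of order 72, PGL(2,5) (6T14) of order 120, S_6 (6T16) of order 720; the others are excluded. The observed types are precisely the cycle types that occur in D_6 (6T3). Each of the other remaining candidates has further cycle types, and by the Chebotarev density theorem the matching factorization patterns would occur for a proportion of primes equal to their share of the group: A_4 x C_2 (6T6) additionally contains elements of type 2+1+1+1+1 (3 of its 24 elements, about 12% of primes); S_3 x S_3 (6T9) additionally contains elements of type 3+1+1+1 (4 of its 36 elements, about 11% of primes); S_4 x C_2 (6T11) additionally contains elements of type 4+2, 4+1+1, 2+1+1+1+1 (15 of its 48 elements, about 31% of primes); (S_3 x S_3) : C_2 (6T13) additionally contains elements of type 4+2, 3+2+1, 3+1+1+1, 2+1+1+1+1 (40 of its 72 elements, about 56% of primes); PGL(2,5) (6T14) additionally contains elements of type 5+1, 4+1+1 (54 of its 120 elements, about 45% of primes); S_6 (6T16) additionally contains elements of type 5+1, 4+2, 4+1+1, 3+2+1, 3+1+1+1, 2+1+1+1+1 (499 of its 720 elements, about 69% of primes). None of the 79 primes tested shows any such pattern (for each of these groups the chance of that is below 10^-4), which rules them out. Hence G = D_6 (6T3), of order 12.

6T3: D_6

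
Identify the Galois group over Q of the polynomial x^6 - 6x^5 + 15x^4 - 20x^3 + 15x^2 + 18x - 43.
The polynomial f is an irreducible sextic over Q, so G = Gal(f/Q) is one of the 16 transitive subgroups 6T1, ..., 6T16 of S_6. The discriminant of f is 746496000000 = 864000^2, a perfect square, so G is contained in A_6. The transitive groups of degree 6 contained in A_6 are: A_4 (6T4, order 12), S_4 (6T7, order 24), (C_3 x C_3) : C_4 (6T10, order 36), PSL(2,5) (6T12, order 60), A_6 (6T15, order 360). By Dedekind's theorem, for a prime p not dividing disc(f) the degrees of the irreducible factors of f mod p form the cycle type of an element of G. Factoring f modulo the 6 such primes p <= 23 (skipping 2, 3, 5, which divide the discriminant), each new pattern first appears at: mod 7: f = (x + 2)(x^5 + 6x^4 + 3x^3 + 2x^2 + 4x + 3), pattern 5+1; mod 23: f = (x + 6)(x + 11)(x + 20)(x^3 + 3x^2 + 4x + 8), pattern 3+1+1+1. No other pattern occurs in this range, so the set of observed cycle types is {5+1, 3+1+1+1}. Among the candidates above, the only group containing elements of all these cycle types is A_6 (6T15) — each of A_4 (6T4), S_4 (6T7), (C_3 x C_3) : C_4 (6T10), PSL(2,5) (6T12) lacks at least one of them. Hence G = A_6 (6T15), of order 360.

A_6 (also written A6)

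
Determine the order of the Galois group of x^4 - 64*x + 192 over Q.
12

The degree of the splitting field over Q equals the order of the Galois group, so first determine the group. The polynomial is an irreducible quartic over Q and its discriminant is 1358954496 = 36864^2, a perfect square, so the Galois group is contained in A_4. The resolvent cubic y^3 - 768*y - 4096 is irreducible over Q. An irreducible resolvent with square discriminant gives A_4. The Galois group A_4 (4T4) has order 12, so the splitting field has degree 12 over Q.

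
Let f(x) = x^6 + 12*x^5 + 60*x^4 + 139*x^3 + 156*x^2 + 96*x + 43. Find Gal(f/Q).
The polynomial f is an irreducible sextic over Q, so G = Gal(f/Q) is one of the 16 transitive subgroups 6T1, ..., 6T16 of S_6. The discriminant of f is -2573642648187, which is not a perfect square, so G is not contained in A_6. The transitive groups of degree 6 not contained in A_6 are: C_6 (6T1, order 6), S_3 (6T2, order 6), D_6 (6T3, order 12), C_3 x S_3 (6T5, order 18), A_4 x C_2 (6T6, order 24), S_4 (6T8, order 24), S_3 x S_3 (6T9, order 36), S_4 x C_2 (6T11, order 48), (S_3 x S_3) : C_2 (6T13, order 72), PGL(2,5) (6T14, order 120), S_6 (6T16, order 720). By Dedekind's theorem, for a prime p not dividing disc(f) the degrees of the irreducible factors of f mod p form the cycle type of an element of G. Factoring f modulo the 26 such primes p <= 127 (skipping 3, 13, 17, 41, 43, which divide the discriminant), each new pattern first appears at: mod 2: f = (x^6 + x^3 + 1), pattern 6; mod 7: f = (x + 4)(x^2 + 5x + 2)(x^3 + 3x^2 + 4x + 1), pattern 3+2+1; mod 11: f = (x^2 + 2x + 2)(x^4 + 10x^3 + 5x^2 + 10x + 5), pattern 4+2; mod 31: f = (x + 10)(x + 29)(x^2 + 17x + 5)(x^2 + 18x + 16), pattern 2+2+1+1; mod 61: f = (x + 4)(x + 14)(x + 31)(x + 56)(x^2 + 29x + 1), pattern 2+1+1+1+1; mod 97: f = (x + 26)(x + 37)(x + 92)(x^3 + 51x^2 + 44x + 52), pattern 3+1+1+1; mod 113: f = (x^2 + 50x + 66)(x^2 + 79x + 5)(x^2 + 109x + 58), pattern 2+2+2; mod 127: f = (x^3 + 55x^2 + 26x + 115)(x^3 + 84x^2 + 113x + 7), pattern 3+3. No other pattern occurs in this range, so the set of observed cycle types is {6, 3+2+1, 4+2, 2+2+1+1, 2+1+1+1+1, 3+1+1+1, 2+2+2, 3+3}. The candidates containing elements of all these cycle types are (S_3 x S_3) : C_2 (6T13) of order 72, S_6 (6T16) of order 720; the others are excluded. The observed types are precisely the cycle types that occur in (S_3 x S_3) : C_2 (6T13) (apart from the identity). Each of the other remaining candidates has further cycle types, and by the Chebotarev density theorem the matching factorization patterns would occur for a proportion of primes equal to their share of the group: S_6 (6T16) additionally contains elements of type 5+1, 4+1+1 (234 of its 720 elements, about 32% of primes). None of the 26 primes tested shows any such pattern (for each of these groups the chance of that is below 10^-4), which rules them out. Hence G = (S_3 x S_3) : C_2 (6T13), of order 72.

(S_3 x S_3) : C_2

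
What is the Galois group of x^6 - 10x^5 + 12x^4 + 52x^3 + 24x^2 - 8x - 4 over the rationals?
6T2: S_3

The polynomial f is an irreducible sextic over Q, so G = Gal(f/Q) is one of the 16 transitive subgroups 6T1, ..., 6T16 of S_6. The discriminant of f is 518686720000, which is not a perfect square, so G is not contained in A_6. The transitive groups of degree 6 not contained in A_6 are: C_6 (6T1, order 6), S_3 (6T2, order 6), D_6 (6T3, order 12), C_3 x S_3 (6T5, order 18), A_4 x C_2 (6T6, order 24), S_4 (6T8, order 24), S_3 x S_3 (6T9, order 36), S_4 x C_2 (6T11, order 48), (S_3 x S_3) : C_2 (6T13, order 72), PGL(2,5) (6T14, order 120), S_6 (6T16, order 720). By Dedekind's theorem, for a prime p not dividing disc(f) the degrees of the irreducible factors of f mod p form the cycle type of an element of G. Factoring f modulo the 23 such primes p <= 101 (skipping 2, 5, 37, which divide the discriminant), each new pattern first appears at: mod 3: f = (x^3 + 2x + 2)(x^3 + 2x^2 + x + 1), pattern 3+3; mod 13: f = (x^2 + 3x + 4)(x^2 + 6x + 11)(x^2 + 7x + 7), pattern 2+2+2; mod 67: f = (x + 2)(x + 14)(x + 23)(x + 30)(x + 56)(x + 66), pattern 1+1+1+1+1+1. No other pattern occurs in this range, so the set of observed cycle types is {3+3, 2+2+2, 1+1+1+1+1+1}. The candidates containing elements of all these cycle types are C_6 (6T1) of order 6, S_3 (6T2) of order 6, D_6 (6T3) of order 12, C_3 x S_3 (6T5) of order 18, A_4 x C_2 (6T6) of order 24, S_4 (6T8) of order 24, S_3 x S_3 (6T9) of order 36, S_4 x C_2 (6T11) of order 48, (S_3 x S_3) : C_2 (6T13) of order 72, PGL(2,5) (6T14) of order 120, S_6 (6T16) of order 720; the others are excluded. The observed types are precisely the cycle types that occur in S_3 (6T2). Each of the other remaining candidates has further cycle types, and by the Chebotarev density theorem the matching factorization patterns would occur for a proportion of primes equal to their share of the group: C_6 (6T1) additionally contains elements of type 6 (2 of its 6 elements, about 33% of primes); D_6 (6T3) additionally contains elements of type 6, 2+2+1+1 (5 of its 12 elements, about 42% of primes); C_3 x S_3 (6T5) additionally contains elements of type 6, 3+1+1+1 (10 of its 18 elements, about 56% of primes); A_4 x C_2 (6T6) additionally contains elements of type 6, 2+2+1+1, 2+1+1+1+1 (14 of its 24 elements, about 58% of primes); S_4 (6T8) additionally contains elements of type 4+1+1, 2+2+1+1 (9 of its 24 elements, about 38% of primes); S_3 x S_3 (6T9) additionally contains elements of type 6, 3+1+1+1, 2+2+1+1 (25 of its 36 elements, about 69% of primes); S_4 x C_2 (6T11) additionally contains elements of type 6, 4+2, 4+1+1, 2+2+1+1, 2+1+1+1+1 (32 of its 48 elements, about 67% of primes); (S_3 x S_3) : C_2 (6T13) additionally contains elements of type 6, 4+2, 3+2+1, 3+1+1+1, 2+2+1+1, 2+1+1+1+1 (61 of its 72 elements, about 85% of primes); PGL(2,5) (6T14) additionally contains elements of type 6, 5+1, 4+1+1, 2+2+1+1 (89 of its 120 elements, about 74% of primes); S_6 (6T16) additionally contains elements of type 6, 5+1, 4+2, 4+1+1, 3+2+1, 3+1+1+1, 2+2+1+1, 2+1+1+1+1 (664 of its 720 elements, about 92% of primes). None of the 23 primes tested shows any such pattern (for each of these groups the chance of that is below 10^-4), which rules them out. Hence G = S_3 (6T2), of order 6.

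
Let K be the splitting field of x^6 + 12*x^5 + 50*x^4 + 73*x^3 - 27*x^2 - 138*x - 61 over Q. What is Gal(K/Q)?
PSL(2,5) (order 60)

The polynomial f is an irreducible sextic over Q, so G = Gal(f/Q) is one of the 16 transitive subgroups 6T1, ..., 6T16 of S_6. The discriminant of f is 30991489 = 5567^2, a perfect square, so G is contained in A_6. The transitive groups of degree 6 contained in A_6 are: A_4 (6T4, order 12), S_4 (6T7, order 24), (C_3 x C_3) : C_4 (6T10, order 36), PSL(2,5) (6T12, order 60), A_6 (6T15, order 360). By Dedekind's theorem, for a prime p not dividing disc(f) the degrees of the irreducible factors of f mod p form the cycle type of an element of G. Factoring f modulo the 21 such primes p <= 79 (skipping 19, which divides the discriminant), each new pattern first appears at: mod 2: f = (x + 1)(x^5 + x^4 + x^3 + x + 1), pattern 5+1; mod 7: f = (x^3 + x^2 + 3x + 5)(x^3 + 4x^2 + x + 6), pattern 3+3; mod 61: f = (x)(x + 39)(x^2 + 15x + 13)(x^2 + 19x + 12), pattern 2+2+1+1. No other pattern occurs in this range, so the set of observed cycle types is {5+1, 3+3, 2+2+1+1}. The candidates containing elements of all these cycle types are PSL(2,5) (6T12) of order 60, A_6 (6T15) of order 360; the others are excluded. The observed types are precisely the cycle types that occur in PSL(2,5) (6T12) (apart from the identity). Each of the other remaining candidates has further cycle types, and by the Chebotarev density theorem the matching factorization patterns would occur for a proportion of primes equal to their share of the group: A_6 (6T15) additionally contains elements of type 4+2, 3+1+1+1 (130 of its 360 elements, about 36% of primes). None of the 21 primes tested shows any such pattern (for each of these groups the chance of that is below 10^-4), which rules them out. Hence G = PSL(2,5) (6T12), of order 60.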